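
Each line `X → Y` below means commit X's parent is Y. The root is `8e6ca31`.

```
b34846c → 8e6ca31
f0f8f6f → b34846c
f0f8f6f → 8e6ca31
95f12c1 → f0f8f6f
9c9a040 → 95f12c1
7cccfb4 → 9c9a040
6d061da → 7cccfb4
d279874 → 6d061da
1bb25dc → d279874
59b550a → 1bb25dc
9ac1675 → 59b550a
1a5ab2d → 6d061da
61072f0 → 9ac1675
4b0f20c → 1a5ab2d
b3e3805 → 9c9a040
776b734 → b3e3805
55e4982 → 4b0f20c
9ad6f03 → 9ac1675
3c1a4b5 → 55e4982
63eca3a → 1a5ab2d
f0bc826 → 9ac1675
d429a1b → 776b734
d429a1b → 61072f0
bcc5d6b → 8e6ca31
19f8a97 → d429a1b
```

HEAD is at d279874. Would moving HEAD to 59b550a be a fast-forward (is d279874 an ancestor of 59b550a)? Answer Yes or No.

A fast-forward from d279874 to 59b550a is possible iff d279874 is an ancestor of 59b550a.
Ancestors of 59b550a: {1bb25dc, 59b550a, 6d061da, 7cccfb4, 8e6ca31, 95f12c1, 9c9a040, b34846c, d279874, f0f8f6f}.
d279874 is among them, so fast-forward is possible.

Yes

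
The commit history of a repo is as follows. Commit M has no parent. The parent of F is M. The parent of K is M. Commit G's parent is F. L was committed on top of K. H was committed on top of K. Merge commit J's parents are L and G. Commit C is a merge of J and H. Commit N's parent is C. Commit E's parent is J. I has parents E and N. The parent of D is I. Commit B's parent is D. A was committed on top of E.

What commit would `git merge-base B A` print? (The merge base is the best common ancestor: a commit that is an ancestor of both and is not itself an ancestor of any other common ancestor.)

Ancestors of B: {B, C, D, E, F, G, H, I, J, K, L, M, N}.
Ancestors of A: {A, E, F, G, J, K, L, M}.
Common ancestors: {E, F, G, J, K, L, M}.
Among these, E is not an ancestor of any other common ancestor — it is the merge base.

E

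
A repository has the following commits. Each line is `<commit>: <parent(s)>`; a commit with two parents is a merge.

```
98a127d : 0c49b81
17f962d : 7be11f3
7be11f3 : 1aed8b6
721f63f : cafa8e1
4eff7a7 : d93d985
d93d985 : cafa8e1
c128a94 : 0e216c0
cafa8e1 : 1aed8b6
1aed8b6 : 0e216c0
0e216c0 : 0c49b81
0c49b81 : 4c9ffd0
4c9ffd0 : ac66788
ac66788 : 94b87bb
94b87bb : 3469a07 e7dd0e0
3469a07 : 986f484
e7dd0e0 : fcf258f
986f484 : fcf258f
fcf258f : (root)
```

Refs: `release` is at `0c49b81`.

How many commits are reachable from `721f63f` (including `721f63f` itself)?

12

Walking parent pointers from 721f63f: reachable set = {0c49b81, 0e216c0, 1aed8b6, 3469a07, 4c9ffd0, 721f63f, 94b87bb, 986f484, ac66788, cafa8e1, e7dd0e0, fcf258f}.
That is 12 commits.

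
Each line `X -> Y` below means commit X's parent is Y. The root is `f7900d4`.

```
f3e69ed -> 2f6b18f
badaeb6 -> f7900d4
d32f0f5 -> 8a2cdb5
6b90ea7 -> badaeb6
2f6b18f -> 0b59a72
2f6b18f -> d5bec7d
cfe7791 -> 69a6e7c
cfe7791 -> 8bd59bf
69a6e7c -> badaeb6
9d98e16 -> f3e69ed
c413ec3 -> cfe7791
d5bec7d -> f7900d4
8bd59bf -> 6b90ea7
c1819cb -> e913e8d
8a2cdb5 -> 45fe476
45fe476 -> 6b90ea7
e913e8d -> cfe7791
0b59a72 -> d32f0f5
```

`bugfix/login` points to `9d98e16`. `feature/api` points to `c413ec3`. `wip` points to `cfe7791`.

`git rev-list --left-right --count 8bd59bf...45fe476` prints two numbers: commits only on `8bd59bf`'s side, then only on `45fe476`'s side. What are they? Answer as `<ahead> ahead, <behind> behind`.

Reachable from 8bd59bf: {6b90ea7, 8bd59bf, badaeb6, f7900d4}.
Reachable from 45fe476: {45fe476, 6b90ea7, badaeb6, f7900d4}.
Only in 8bd59bf's history (ahead): {8bd59bf} — 1.
Only in 45fe476's history (behind): {45fe476} — 1.

1 ahead, 1 behind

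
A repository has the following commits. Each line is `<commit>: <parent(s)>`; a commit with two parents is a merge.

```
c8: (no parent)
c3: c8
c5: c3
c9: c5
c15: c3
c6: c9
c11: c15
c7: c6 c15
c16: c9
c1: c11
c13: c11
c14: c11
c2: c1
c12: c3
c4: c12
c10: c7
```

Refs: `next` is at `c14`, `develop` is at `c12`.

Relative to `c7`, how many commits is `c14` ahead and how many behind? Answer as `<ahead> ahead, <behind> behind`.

2 ahead, 4 behind

Reachable from c14: {c11, c14, c15, c3, c8}.
Reachable from c7: {c15, c3, c5, c6, c7, c8, c9}.
Only in c14's history (ahead): {c11, c14} — 2.
Only in c7's history (behind): {c5, c6, c7, c9} — 4.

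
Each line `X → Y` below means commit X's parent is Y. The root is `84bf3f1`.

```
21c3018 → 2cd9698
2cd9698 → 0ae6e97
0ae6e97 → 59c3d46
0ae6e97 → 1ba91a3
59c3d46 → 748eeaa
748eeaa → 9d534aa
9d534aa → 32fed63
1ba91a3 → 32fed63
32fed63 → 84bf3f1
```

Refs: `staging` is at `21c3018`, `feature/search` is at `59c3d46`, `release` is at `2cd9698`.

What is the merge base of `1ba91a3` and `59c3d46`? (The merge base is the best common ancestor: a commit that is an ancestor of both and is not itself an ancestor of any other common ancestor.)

32fed63

Ancestors of 1ba91a3: {1ba91a3, 32fed63, 84bf3f1}.
Ancestors of 59c3d46: {32fed63, 59c3d46, 748eeaa, 84bf3f1, 9d534aa}.
Common ancestors: {32fed63, 84bf3f1}.
Among these, 32fed63 is not an ancestor of any other common ancestor — it is the merge base.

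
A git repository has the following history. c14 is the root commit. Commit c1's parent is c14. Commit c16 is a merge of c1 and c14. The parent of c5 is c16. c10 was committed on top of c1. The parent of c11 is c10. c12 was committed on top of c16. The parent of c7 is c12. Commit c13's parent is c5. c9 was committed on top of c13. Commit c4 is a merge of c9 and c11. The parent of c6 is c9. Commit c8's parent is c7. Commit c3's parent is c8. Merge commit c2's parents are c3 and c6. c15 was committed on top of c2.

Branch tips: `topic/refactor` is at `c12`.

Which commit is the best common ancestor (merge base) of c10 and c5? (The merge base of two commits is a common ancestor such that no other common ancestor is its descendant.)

Ancestors of c10: {c1, c10, c14}.
Ancestors of c5: {c1, c14, c16, c5}.
Common ancestors: {c1, c14}.
Among these, c1 is not an ancestor of any other common ancestor — it is the merge base.

c1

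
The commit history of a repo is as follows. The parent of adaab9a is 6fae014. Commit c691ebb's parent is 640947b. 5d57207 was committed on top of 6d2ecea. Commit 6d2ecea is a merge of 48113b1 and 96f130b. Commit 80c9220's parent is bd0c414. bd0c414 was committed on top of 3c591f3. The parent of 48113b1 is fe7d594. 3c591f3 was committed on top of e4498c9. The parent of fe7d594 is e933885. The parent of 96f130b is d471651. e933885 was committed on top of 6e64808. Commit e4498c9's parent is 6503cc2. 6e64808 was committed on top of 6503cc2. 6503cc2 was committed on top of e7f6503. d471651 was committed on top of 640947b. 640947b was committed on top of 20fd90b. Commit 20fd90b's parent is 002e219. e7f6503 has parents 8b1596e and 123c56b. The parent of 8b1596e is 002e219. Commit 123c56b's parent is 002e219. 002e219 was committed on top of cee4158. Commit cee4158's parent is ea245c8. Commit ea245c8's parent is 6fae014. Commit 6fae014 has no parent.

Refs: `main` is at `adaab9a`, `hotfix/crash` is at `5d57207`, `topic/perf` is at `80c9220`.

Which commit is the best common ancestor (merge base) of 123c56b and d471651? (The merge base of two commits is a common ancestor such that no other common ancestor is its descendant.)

Ancestors of 123c56b: {002e219, 123c56b, 6fae014, cee4158, ea245c8}.
Ancestors of d471651: {002e219, 20fd90b, 640947b, 6fae014, cee4158, d471651, ea245c8}.
Common ancestors: {002e219, 6fae014, cee4158, ea245c8}.
Among these, 002e219 is not an ancestor of any other common ancestor — it is the merge base.

002e219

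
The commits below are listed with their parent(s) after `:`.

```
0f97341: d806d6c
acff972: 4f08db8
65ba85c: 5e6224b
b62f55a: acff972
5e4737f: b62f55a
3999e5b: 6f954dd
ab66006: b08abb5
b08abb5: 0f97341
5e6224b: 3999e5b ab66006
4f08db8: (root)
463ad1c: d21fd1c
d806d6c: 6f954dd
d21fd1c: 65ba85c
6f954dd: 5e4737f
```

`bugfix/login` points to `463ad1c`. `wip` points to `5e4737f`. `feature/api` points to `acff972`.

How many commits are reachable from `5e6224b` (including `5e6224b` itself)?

11

Walking parent pointers from 5e6224b: reachable set = {0f97341, 3999e5b, 4f08db8, 5e4737f, 5e6224b, 6f954dd, ab66006, acff972, b08abb5, b62f55a, d806d6c}.
That is 11 commits.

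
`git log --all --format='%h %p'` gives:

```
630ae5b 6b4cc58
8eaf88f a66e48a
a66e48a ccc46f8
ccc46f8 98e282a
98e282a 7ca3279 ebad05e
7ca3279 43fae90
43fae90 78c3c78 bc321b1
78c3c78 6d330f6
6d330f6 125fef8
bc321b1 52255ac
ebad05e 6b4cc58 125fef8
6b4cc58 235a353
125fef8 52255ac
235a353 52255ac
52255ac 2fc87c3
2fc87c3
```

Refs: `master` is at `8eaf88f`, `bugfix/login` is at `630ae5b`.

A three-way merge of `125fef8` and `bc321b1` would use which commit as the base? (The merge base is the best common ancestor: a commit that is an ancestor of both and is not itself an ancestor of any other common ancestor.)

52255ac

Ancestors of 125fef8: {125fef8, 2fc87c3, 52255ac}.
Ancestors of bc321b1: {2fc87c3, 52255ac, bc321b1}.
Common ancestors: {2fc87c3, 52255ac}.
Among these, 52255ac is not an ancestor of any other common ancestor — it is the merge base.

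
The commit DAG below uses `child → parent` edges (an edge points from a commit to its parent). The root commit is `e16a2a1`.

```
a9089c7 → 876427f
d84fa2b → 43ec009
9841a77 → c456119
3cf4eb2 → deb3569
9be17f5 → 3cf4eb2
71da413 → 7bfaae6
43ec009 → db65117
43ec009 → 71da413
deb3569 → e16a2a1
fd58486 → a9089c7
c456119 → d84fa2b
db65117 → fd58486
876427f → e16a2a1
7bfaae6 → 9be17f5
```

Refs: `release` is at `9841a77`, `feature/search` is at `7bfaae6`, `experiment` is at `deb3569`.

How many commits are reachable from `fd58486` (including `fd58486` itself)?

Walking parent pointers from fd58486: reachable set = {876427f, a9089c7, e16a2a1, fd58486}.
That is 4 commits.

4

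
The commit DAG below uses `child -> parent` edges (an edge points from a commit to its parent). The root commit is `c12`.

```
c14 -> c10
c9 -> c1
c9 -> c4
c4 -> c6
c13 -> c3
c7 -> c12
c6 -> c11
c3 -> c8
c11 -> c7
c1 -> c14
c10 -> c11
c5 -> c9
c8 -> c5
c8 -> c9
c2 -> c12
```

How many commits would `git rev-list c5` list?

Walking parent pointers from c5: reachable set = {c1, c10, c11, c12, c14, c4, c5, c6, c7, c9}.
That is 10 commits.

10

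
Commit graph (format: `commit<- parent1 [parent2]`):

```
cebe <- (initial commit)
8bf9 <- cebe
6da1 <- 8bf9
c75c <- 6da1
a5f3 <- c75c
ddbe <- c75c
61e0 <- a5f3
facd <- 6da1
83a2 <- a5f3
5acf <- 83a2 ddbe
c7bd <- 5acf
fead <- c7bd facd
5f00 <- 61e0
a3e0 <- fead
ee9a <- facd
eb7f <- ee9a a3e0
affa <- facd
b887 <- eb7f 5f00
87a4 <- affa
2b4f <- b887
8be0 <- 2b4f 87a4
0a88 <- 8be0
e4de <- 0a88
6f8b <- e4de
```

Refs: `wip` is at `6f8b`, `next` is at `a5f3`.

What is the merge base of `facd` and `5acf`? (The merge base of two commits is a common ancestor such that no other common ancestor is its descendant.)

6da1

Ancestors of facd: {6da1, 8bf9, cebe, facd}.
Ancestors of 5acf: {5acf, 6da1, 83a2, 8bf9, a5f3, c75c, cebe, ddbe}.
Common ancestors: {6da1, 8bf9, cebe}.
Among these, 6da1 is not an ancestor of any other common ancestor — it is the merge base.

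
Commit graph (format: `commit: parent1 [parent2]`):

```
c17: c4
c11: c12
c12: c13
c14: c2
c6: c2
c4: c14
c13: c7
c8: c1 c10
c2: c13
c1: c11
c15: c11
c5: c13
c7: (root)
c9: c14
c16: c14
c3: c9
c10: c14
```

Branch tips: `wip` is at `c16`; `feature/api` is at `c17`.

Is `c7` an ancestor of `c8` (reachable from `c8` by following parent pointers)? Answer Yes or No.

Ancestors of c8 (commits reachable by following parents): {c1, c10, c11, c12, c13, c14, c2, c7, c8}.
c7 is in that set, so it is an ancestor of c8.

Yes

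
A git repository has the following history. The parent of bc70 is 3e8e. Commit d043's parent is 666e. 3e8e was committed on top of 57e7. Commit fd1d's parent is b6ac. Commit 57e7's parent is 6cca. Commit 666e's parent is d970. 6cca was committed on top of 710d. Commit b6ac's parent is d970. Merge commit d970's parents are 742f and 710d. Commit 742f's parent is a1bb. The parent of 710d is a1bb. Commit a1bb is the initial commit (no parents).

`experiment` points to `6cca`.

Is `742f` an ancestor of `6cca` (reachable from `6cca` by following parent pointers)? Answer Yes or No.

No

Ancestors of 6cca: {6cca, 710d, a1bb}.
742f is not in that set, so it is not an ancestor of 6cca.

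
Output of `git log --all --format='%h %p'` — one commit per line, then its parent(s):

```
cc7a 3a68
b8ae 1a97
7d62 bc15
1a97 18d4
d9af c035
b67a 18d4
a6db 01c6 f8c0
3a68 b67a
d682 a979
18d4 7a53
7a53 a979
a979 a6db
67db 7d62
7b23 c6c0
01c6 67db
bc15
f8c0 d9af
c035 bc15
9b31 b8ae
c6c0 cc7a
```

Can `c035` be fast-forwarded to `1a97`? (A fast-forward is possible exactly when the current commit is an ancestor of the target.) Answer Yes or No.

Yes

A fast-forward from c035 to 1a97 is possible iff c035 is an ancestor of 1a97.
Ancestors of 1a97: {01c6, 18d4, 1a97, 67db, 7a53, 7d62, a6db, a979, bc15, c035, d9af, f8c0}.
c035 is among them, so fast-forward is possible.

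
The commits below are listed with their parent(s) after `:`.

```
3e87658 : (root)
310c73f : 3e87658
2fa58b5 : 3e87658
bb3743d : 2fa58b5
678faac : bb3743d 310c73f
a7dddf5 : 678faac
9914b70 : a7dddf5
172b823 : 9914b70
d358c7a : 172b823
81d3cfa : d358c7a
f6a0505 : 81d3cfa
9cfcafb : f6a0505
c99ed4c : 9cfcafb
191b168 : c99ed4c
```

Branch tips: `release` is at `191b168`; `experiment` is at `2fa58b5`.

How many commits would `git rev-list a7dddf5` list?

Walking parent pointers from a7dddf5: reachable set = {2fa58b5, 310c73f, 3e87658, 678faac, a7dddf5, bb3743d}.
That is 6 commits.

6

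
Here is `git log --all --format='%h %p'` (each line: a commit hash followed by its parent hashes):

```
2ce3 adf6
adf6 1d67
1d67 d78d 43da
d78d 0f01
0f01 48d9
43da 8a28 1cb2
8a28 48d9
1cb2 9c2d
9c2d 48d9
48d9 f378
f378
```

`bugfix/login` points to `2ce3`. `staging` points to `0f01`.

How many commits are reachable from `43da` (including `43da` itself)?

Walking parent pointers from 43da: reachable set = {1cb2, 43da, 48d9, 8a28, 9c2d, f378}.
That is 6 commits.

6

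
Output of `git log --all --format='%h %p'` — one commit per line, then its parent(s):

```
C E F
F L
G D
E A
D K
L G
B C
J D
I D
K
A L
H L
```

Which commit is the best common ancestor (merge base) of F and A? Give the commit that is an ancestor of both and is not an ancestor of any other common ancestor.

L

Ancestors of F: {D, F, G, K, L}.
Ancestors of A: {A, D, G, K, L}.
Common ancestors: {D, G, K, L}.
Among these, L is not an ancestor of any other common ancestor — it is the merge base.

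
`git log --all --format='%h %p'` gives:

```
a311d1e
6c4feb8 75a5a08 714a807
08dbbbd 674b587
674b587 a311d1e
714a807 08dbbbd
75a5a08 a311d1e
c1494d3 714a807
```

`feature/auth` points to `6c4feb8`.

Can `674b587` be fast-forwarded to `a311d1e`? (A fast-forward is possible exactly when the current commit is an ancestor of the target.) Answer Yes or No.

No

A fast-forward from 674b587 to a311d1e is possible iff 674b587 is an ancestor of a311d1e.
Ancestors of a311d1e: {a311d1e}.
674b587 is not among them, so fast-forward is not possible.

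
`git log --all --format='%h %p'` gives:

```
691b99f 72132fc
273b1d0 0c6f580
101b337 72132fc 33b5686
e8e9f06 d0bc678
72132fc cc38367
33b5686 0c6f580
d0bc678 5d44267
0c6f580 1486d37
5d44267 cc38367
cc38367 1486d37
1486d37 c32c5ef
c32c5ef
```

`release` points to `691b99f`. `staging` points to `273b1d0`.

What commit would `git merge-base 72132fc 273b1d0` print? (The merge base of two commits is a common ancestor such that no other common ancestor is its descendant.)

1486d37

Ancestors of 72132fc: {1486d37, 72132fc, c32c5ef, cc38367}.
Ancestors of 273b1d0: {0c6f580, 1486d37, 273b1d0, c32c5ef}.
Common ancestors: {1486d37, c32c5ef}.
Among these, 1486d37 is not an ancestor of any other common ancestor — it is the merge base.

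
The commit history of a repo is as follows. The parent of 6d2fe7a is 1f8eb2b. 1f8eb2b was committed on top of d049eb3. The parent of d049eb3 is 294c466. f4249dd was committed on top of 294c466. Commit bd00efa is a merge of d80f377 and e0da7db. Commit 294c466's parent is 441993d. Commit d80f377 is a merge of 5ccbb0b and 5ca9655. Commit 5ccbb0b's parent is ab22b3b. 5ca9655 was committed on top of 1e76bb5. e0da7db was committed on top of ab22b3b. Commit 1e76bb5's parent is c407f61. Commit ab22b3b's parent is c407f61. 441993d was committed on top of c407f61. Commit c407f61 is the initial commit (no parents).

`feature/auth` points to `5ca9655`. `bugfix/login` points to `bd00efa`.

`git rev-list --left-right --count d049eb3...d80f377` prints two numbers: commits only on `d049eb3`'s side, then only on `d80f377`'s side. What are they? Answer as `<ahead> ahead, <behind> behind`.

Reachable from d049eb3: {294c466, 441993d, c407f61, d049eb3}.
Reachable from d80f377: {1e76bb5, 5ca9655, 5ccbb0b, ab22b3b, c407f61, d80f377}.
Only in d049eb3's history (ahead): {294c466, 441993d, d049eb3} — 3.
Only in d80f377's history (behind): {1e76bb5, 5ca9655, 5ccbb0b, ab22b3b, d80f377} — 5.

3 ahead, 5 behind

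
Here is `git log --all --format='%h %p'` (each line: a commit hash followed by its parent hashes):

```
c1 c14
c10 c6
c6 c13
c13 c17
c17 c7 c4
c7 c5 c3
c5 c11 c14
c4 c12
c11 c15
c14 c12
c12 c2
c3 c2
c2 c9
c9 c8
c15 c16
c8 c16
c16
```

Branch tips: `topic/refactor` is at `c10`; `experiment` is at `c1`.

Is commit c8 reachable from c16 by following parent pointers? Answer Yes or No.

No

Ancestors of c16: {c16}.
c8 is not in that set, so it is not an ancestor of c16.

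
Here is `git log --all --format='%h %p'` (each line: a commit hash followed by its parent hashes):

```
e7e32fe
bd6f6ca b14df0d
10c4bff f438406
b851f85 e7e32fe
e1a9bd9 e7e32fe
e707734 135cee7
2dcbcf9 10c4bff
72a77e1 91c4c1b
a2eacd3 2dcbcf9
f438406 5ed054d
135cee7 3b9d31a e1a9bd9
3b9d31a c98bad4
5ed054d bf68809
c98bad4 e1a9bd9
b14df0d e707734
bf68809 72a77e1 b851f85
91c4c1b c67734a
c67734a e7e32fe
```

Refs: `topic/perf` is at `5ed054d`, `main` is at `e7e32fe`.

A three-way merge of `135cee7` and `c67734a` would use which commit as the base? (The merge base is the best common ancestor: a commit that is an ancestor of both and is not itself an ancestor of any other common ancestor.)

e7e32fe

Ancestors of 135cee7: {135cee7, 3b9d31a, c98bad4, e1a9bd9, e7e32fe}.
Ancestors of c67734a: {c67734a, e7e32fe}.
Common ancestors: {e7e32fe}.
The only common ancestor is e7e32fe, so it is the merge base.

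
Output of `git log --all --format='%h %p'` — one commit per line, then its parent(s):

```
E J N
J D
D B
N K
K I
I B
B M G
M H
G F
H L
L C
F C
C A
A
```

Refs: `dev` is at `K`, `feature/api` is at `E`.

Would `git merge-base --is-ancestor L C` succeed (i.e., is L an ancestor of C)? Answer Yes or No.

No

Ancestors of C: {A, C}.
L is not in that set, so it is not an ancestor of C.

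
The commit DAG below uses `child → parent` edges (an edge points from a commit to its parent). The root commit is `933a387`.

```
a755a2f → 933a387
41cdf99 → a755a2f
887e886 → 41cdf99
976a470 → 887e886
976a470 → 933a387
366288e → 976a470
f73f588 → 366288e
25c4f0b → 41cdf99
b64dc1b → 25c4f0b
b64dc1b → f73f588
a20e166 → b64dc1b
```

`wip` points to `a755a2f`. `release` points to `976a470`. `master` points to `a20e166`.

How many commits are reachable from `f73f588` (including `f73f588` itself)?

7

Walking parent pointers from f73f588: reachable set = {366288e, 41cdf99, 887e886, 933a387, 976a470, a755a2f, f73f588}.
That is 7 commits.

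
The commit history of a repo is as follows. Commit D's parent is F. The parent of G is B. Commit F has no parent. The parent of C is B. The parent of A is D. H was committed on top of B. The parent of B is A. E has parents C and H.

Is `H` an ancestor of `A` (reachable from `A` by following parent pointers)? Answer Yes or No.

No

Ancestors of A: {A, D, F}.
H is not in that set, so it is not an ancestor of A.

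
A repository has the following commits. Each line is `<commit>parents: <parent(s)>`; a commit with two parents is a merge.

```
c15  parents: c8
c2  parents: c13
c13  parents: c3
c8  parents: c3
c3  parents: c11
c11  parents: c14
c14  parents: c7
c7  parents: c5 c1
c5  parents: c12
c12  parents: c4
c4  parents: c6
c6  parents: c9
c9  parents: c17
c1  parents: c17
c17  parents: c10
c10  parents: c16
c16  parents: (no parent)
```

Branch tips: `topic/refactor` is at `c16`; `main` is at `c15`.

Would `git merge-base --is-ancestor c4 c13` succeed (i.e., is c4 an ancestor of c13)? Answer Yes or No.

Yes

Ancestors of c13 (commits reachable by following parents): {c1, c10, c11, c12, c13, c14, c16, c17, c3, c4, c5, c6, c7, c9}.
c4 is in that set, so it is an ancestor of c13.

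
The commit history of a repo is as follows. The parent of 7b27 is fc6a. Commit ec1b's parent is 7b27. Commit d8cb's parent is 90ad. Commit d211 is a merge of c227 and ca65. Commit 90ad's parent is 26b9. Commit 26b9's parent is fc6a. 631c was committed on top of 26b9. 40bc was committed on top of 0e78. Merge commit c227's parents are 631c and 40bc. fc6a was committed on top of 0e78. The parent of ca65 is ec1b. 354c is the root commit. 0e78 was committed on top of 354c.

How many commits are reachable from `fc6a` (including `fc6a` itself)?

3

Walking parent pointers from fc6a: reachable set = {0e78, 354c, fc6a}.
That is 3 commits.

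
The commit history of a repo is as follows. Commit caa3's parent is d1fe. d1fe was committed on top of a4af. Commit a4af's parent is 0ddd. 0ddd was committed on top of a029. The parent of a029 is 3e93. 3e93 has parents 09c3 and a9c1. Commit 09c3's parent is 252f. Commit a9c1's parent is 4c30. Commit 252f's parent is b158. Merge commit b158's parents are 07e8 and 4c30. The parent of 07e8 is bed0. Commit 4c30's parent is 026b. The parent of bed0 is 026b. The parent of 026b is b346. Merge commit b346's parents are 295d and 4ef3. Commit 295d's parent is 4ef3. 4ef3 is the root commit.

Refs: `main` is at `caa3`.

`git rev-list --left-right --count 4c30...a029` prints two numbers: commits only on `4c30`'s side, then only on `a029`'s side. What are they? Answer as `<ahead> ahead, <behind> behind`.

Reachable from 4c30: {026b, 295d, 4c30, 4ef3, b346}.
Reachable from a029: {026b, 07e8, 09c3, 252f, 295d, 3e93, 4c30, 4ef3, a029, a9c1, b158, b346, bed0}.
Only in 4c30's history (ahead): {} — 0.
Only in a029's history (behind): {07e8, 09c3, 252f, 3e93, a029, a9c1, b158, bed0} — 8.

0 ahead, 8 behind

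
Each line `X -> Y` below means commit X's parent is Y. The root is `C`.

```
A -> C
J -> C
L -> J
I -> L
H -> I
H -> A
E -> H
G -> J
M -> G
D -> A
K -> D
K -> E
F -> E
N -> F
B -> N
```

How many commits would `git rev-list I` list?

4

Walking parent pointers from I: reachable set = {C, I, J, L}.
That is 4 commits.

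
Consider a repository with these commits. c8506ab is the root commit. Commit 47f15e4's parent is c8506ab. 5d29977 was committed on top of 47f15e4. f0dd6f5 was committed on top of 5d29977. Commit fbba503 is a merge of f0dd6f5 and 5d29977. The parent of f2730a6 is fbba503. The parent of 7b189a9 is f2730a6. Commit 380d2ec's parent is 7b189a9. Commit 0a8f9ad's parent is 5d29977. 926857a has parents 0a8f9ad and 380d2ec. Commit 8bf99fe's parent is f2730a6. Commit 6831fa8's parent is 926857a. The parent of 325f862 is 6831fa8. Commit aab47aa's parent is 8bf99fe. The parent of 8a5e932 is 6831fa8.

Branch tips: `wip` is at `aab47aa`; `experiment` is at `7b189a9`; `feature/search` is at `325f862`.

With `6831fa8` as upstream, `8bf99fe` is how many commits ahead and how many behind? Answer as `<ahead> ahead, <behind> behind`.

1 ahead, 5 behind

Reachable from 8bf99fe: {47f15e4, 5d29977, 8bf99fe, c8506ab, f0dd6f5, f2730a6, fbba503}.
Reachable from 6831fa8: {0a8f9ad, 380d2ec, 47f15e4, 5d29977, 6831fa8, 7b189a9, 926857a, c8506ab, f0dd6f5, f2730a6, fbba503}.
Only in 8bf99fe's history (ahead): {8bf99fe} — 1.
Only in 6831fa8's history (behind): {0a8f9ad, 380d2ec, 6831fa8, 7b189a9, 926857a} — 5.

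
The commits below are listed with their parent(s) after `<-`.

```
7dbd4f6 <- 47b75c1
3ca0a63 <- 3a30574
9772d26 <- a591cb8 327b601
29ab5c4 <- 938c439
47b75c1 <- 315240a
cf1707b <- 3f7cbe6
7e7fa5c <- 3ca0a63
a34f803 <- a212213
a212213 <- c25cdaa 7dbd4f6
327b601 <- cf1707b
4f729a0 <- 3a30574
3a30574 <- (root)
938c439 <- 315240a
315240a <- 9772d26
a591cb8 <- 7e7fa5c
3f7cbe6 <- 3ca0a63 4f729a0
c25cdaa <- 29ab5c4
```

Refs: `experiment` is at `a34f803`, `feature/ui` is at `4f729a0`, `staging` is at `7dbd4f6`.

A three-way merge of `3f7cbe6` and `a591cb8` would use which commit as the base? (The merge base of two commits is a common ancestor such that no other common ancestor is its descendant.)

3ca0a63

Ancestors of 3f7cbe6: {3a30574, 3ca0a63, 3f7cbe6, 4f729a0}.
Ancestors of a591cb8: {3a30574, 3ca0a63, 7e7fa5c, a591cb8}.
Common ancestors: {3a30574, 3ca0a63}.
Among these, 3ca0a63 is not an ancestor of any other common ancestor — it is the merge base.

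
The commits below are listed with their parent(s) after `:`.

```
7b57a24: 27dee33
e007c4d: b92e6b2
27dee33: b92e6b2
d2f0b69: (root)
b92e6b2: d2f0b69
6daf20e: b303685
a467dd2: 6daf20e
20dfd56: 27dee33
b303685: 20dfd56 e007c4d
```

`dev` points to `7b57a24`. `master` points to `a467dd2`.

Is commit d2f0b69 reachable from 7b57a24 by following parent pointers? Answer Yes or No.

Yes

Ancestors of 7b57a24 (commits reachable by following parents): {27dee33, 7b57a24, b92e6b2, d2f0b69}.
d2f0b69 is in that set, so it is an ancestor of 7b57a24.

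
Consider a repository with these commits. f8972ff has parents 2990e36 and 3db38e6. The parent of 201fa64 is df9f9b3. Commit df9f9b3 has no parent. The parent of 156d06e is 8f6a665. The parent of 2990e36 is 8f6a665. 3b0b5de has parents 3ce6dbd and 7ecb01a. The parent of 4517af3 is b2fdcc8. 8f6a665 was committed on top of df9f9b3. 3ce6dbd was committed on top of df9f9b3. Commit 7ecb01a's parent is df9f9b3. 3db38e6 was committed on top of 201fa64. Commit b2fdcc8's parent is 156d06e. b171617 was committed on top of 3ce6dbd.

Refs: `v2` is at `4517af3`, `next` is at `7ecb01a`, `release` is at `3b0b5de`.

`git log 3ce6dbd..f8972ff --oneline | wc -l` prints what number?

Reachable from f8972ff: {201fa64, 2990e36, 3db38e6, 8f6a665, df9f9b3, f8972ff}.
Reachable from 3ce6dbd: {3ce6dbd, df9f9b3}.
In f8972ff's history but not 3ce6dbd's: {201fa64, 2990e36, 3db38e6, 8f6a665, f8972ff} — 5 commits.

5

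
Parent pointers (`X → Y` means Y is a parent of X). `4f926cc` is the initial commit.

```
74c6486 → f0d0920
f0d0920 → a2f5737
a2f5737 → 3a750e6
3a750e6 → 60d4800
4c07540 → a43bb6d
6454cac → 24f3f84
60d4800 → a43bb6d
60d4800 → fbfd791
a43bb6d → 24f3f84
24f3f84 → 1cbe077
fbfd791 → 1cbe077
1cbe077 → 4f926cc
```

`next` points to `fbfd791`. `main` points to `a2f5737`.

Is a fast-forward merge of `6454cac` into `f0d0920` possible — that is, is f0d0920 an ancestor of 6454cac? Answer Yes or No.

A fast-forward from f0d0920 to 6454cac is possible iff f0d0920 is an ancestor of 6454cac.
Ancestors of 6454cac: {1cbe077, 24f3f84, 4f926cc, 6454cac}.
f0d0920 is not among them, so fast-forward is not possible.

No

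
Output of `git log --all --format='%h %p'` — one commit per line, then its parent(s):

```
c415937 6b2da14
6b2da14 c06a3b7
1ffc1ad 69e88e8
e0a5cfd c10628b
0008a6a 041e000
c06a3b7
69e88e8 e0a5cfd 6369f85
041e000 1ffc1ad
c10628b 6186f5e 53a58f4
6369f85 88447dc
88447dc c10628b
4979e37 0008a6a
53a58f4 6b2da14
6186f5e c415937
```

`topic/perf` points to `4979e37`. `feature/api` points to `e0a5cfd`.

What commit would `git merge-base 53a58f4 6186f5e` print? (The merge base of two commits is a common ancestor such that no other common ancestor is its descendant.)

6b2da14

Ancestors of 53a58f4: {53a58f4, 6b2da14, c06a3b7}.
Ancestors of 6186f5e: {6186f5e, 6b2da14, c06a3b7, c415937}.
Common ancestors: {6b2da14, c06a3b7}.
Among these, 6b2da14 is not an ancestor of any other common ancestor — it is the merge base.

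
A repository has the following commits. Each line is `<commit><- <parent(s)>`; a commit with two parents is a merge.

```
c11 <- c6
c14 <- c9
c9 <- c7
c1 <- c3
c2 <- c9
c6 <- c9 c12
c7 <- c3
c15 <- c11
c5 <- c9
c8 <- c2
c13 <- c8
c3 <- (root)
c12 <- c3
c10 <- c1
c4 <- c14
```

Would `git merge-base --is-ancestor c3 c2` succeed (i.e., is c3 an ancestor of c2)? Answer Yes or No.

Yes

Ancestors of c2 (commits reachable by following parents): {c2, c3, c7, c9}.
c3 is in that set, so it is an ancestor of c2.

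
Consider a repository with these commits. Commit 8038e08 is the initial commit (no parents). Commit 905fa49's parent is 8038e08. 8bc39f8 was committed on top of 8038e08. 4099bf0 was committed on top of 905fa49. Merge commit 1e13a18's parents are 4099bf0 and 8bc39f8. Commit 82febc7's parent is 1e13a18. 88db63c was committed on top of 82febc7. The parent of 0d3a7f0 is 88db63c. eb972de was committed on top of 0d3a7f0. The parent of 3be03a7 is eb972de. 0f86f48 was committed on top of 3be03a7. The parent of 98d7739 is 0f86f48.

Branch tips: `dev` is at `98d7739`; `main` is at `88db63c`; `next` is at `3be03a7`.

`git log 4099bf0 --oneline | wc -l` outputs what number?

Walking parent pointers from 4099bf0: reachable set = {4099bf0, 8038e08, 905fa49}.
That is 3 commits.

3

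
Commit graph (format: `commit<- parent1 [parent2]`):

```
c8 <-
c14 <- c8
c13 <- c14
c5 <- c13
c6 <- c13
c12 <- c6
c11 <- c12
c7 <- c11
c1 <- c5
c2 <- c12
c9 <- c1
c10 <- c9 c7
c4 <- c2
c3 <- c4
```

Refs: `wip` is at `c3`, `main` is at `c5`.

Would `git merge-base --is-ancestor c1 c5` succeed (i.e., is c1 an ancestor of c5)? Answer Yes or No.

No

Ancestors of c5: {c13, c14, c5, c8}.
c1 is not in that set, so it is not an ancestor of c5.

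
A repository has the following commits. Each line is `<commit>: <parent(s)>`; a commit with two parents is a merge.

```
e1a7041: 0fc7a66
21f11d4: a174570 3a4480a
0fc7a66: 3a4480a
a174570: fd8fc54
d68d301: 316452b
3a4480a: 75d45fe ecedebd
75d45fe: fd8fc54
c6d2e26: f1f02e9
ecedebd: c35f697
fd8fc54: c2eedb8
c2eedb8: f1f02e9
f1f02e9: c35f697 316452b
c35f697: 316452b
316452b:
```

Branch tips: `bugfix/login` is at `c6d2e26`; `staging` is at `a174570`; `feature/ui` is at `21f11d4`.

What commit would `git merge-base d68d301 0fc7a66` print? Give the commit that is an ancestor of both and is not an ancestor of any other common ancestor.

Ancestors of d68d301: {316452b, d68d301}.
Ancestors of 0fc7a66: {0fc7a66, 316452b, 3a4480a, 75d45fe, c2eedb8, c35f697, ecedebd, f1f02e9, fd8fc54}.
Common ancestors: {316452b}.
The only common ancestor is 316452b, so it is the merge base.

316452b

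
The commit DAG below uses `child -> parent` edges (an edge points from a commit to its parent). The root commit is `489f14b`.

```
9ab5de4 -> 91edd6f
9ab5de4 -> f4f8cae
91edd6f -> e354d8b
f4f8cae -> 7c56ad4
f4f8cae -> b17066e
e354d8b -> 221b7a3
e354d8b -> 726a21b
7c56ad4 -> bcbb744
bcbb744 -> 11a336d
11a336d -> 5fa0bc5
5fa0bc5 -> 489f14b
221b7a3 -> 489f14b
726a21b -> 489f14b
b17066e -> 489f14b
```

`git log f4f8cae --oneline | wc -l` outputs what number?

7

Walking parent pointers from f4f8cae: reachable set = {11a336d, 489f14b, 5fa0bc5, 7c56ad4, b17066e, bcbb744, f4f8cae}.
That is 7 commits.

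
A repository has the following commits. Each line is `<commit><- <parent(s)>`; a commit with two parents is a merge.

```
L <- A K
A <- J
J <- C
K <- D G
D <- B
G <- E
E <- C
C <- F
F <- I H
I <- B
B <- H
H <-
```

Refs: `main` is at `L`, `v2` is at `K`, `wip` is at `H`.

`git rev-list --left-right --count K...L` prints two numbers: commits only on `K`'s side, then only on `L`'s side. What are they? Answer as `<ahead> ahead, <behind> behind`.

0 ahead, 3 behind

Reachable from K: {B, C, D, E, F, G, H, I, K}.
Reachable from L: {A, B, C, D, E, F, G, H, I, J, K, L}.
Only in K's history (ahead): {} — 0.
Only in L's history (behind): {A, J, L} — 3.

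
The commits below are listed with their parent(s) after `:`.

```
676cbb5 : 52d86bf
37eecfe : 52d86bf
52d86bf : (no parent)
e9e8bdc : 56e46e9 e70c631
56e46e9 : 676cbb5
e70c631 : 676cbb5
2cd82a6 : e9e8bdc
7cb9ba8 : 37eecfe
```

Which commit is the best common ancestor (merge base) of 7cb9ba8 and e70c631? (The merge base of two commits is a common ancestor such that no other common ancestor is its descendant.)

52d86bf

Ancestors of 7cb9ba8: {37eecfe, 52d86bf, 7cb9ba8}.
Ancestors of e70c631: {52d86bf, 676cbb5, e70c631}.
Common ancestors: {52d86bf}.
The only common ancestor is 52d86bf, so it is the merge base.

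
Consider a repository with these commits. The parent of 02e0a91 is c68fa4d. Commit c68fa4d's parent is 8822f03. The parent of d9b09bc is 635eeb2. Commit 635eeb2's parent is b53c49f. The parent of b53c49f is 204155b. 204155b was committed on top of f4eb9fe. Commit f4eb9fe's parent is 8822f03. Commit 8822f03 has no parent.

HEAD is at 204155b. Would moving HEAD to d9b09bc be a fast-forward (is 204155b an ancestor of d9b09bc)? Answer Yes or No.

A fast-forward from 204155b to d9b09bc is possible iff 204155b is an ancestor of d9b09bc.
Ancestors of d9b09bc: {204155b, 635eeb2, 8822f03, b53c49f, d9b09bc, f4eb9fe}.
204155b is among them, so fast-forward is possible.

Yes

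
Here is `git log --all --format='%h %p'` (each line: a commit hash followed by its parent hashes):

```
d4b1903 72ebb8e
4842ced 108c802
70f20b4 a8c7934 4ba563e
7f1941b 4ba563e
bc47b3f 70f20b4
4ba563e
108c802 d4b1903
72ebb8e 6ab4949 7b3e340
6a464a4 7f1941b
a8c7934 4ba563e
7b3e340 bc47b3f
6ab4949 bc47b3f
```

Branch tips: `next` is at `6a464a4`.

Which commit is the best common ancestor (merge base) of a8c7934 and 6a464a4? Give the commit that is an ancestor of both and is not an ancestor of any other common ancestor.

Ancestors of a8c7934: {4ba563e, a8c7934}.
Ancestors of 6a464a4: {4ba563e, 6a464a4, 7f1941b}.
Common ancestors: {4ba563e}.
The only common ancestor is 4ba563e, so it is the merge base.

4ba563e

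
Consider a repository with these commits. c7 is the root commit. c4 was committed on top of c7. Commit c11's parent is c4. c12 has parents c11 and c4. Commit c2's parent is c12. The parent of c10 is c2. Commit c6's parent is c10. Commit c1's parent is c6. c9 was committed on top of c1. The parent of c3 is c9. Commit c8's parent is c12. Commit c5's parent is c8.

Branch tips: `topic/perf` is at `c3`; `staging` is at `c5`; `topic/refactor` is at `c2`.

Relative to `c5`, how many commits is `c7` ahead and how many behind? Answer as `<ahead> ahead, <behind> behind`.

0 ahead, 5 behind

Reachable from c7: {c7}.
Reachable from c5: {c11, c12, c4, c5, c7, c8}.
Only in c7's history (ahead): {} — 0.
Only in c5's history (behind): {c11, c12, c4, c5, c8} — 5.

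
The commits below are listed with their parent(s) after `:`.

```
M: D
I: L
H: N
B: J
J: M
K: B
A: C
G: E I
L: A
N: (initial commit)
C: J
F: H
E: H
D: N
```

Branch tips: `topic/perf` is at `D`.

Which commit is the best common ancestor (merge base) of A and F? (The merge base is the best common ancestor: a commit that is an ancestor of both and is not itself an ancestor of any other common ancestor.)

N

Ancestors of A: {A, C, D, J, M, N}.
Ancestors of F: {F, H, N}.
Common ancestors: {N}.
The only common ancestor is N, so it is the merge base.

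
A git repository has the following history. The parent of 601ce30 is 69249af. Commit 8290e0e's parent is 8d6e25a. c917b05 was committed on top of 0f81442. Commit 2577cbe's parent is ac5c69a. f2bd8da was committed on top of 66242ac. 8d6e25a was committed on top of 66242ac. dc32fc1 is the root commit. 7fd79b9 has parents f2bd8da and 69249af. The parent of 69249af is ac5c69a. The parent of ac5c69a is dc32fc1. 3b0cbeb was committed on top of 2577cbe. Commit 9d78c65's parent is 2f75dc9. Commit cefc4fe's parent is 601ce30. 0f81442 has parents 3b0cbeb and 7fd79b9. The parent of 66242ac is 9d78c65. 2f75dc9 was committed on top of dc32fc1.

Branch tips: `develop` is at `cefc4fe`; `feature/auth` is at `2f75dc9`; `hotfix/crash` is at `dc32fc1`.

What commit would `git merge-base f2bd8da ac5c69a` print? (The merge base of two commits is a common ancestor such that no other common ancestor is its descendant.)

Ancestors of f2bd8da: {2f75dc9, 66242ac, 9d78c65, dc32fc1, f2bd8da}.
Ancestors of ac5c69a: {ac5c69a, dc32fc1}.
Common ancestors: {dc32fc1}.
The only common ancestor is dc32fc1, so it is the merge base.

dc32fc1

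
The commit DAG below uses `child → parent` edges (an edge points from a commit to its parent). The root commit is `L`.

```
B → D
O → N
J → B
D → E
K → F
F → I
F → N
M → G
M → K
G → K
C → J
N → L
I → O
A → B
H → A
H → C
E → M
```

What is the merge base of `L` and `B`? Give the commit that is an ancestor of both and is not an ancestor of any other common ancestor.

L

Ancestors of L: {L}.
Ancestors of B: {B, D, E, F, G, I, K, L, M, N, O}.
Common ancestors: {L}.
The only common ancestor is L, so it is the merge base.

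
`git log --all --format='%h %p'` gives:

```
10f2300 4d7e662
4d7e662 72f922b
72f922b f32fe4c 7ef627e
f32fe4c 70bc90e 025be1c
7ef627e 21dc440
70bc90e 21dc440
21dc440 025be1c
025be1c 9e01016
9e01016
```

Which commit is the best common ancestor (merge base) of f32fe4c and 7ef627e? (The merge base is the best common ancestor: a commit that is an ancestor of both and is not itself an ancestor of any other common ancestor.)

Ancestors of f32fe4c: {025be1c, 21dc440, 70bc90e, 9e01016, f32fe4c}.
Ancestors of 7ef627e: {025be1c, 21dc440, 7ef627e, 9e01016}.
Common ancestors: {025be1c, 21dc440, 9e01016}.
Among these, 21dc440 is not an ancestor of any other common ancestor — it is the merge base.

21dc440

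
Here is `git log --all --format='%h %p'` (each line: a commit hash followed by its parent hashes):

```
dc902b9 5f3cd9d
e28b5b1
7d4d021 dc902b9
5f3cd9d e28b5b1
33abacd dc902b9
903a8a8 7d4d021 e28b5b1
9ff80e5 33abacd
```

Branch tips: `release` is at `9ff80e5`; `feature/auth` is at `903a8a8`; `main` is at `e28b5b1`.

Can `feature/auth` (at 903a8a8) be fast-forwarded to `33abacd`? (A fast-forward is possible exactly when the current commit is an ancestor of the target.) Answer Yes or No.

A fast-forward from 903a8a8 to 33abacd is possible iff 903a8a8 is an ancestor of 33abacd.
Ancestors of 33abacd: {33abacd, 5f3cd9d, dc902b9, e28b5b1}.
903a8a8 is not among them, so fast-forward is not possible.

No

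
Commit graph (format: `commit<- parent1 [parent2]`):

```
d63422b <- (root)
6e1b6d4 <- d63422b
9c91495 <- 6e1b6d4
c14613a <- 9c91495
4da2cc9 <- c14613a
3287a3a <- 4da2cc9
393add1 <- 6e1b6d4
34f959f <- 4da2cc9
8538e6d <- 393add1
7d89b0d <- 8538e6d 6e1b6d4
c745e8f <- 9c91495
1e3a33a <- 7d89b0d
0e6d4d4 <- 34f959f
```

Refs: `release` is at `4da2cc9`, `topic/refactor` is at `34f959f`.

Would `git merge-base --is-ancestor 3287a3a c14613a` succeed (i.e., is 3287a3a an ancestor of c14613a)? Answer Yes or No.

No

Ancestors of c14613a: {6e1b6d4, 9c91495, c14613a, d63422b}.
3287a3a is not in that set, so it is not an ancestor of c14613a.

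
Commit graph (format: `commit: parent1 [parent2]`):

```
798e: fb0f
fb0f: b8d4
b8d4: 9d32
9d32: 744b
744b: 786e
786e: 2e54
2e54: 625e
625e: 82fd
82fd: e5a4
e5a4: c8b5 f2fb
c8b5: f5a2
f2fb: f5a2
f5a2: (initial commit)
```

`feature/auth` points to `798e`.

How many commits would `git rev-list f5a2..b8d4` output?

Reachable from b8d4: {2e54, 625e, 744b, 786e, 82fd, 9d32, b8d4, c8b5, e5a4, f2fb, f5a2}.
Reachable from f5a2: {f5a2}.
In b8d4's history but not f5a2's: {2e54, 625e, 744b, 786e, 82fd, 9d32, b8d4, c8b5, e5a4, f2fb} — 10 commits.

10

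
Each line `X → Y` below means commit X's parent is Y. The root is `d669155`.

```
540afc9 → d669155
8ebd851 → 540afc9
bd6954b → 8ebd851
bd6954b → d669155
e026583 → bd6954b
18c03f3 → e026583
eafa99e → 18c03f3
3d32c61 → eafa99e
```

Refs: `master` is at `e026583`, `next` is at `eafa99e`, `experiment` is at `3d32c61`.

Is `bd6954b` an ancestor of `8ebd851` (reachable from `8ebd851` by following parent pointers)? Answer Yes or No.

No

Ancestors of 8ebd851: {540afc9, 8ebd851, d669155}.
bd6954b is not in that set, so it is not an ancestor of 8ebd851.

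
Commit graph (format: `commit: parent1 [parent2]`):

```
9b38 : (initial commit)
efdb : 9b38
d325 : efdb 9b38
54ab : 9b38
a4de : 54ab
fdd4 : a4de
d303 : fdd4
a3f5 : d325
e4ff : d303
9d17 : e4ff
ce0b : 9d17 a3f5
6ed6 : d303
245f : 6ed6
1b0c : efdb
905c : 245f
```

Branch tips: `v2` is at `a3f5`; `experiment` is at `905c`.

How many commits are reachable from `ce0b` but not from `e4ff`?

Reachable from ce0b: {54ab, 9b38, 9d17, a3f5, a4de, ce0b, d303, d325, e4ff, efdb, fdd4}.
Reachable from e4ff: {54ab, 9b38, a4de, d303, e4ff, fdd4}.
In ce0b's history but not e4ff's: {9d17, a3f5, ce0b, d325, efdb} — 5 commits.

5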